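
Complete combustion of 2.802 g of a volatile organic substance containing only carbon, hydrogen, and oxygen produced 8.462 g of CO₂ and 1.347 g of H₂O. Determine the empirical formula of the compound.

C9H7O

mol C = 8.462 g CO₂ ÷ 44.009 g/mol = 0.19228 mol
mol H = 2 × 1.347 g H₂O ÷ 18.015 g/mol = 0.14954 mol
mass O = 2.802 − (2.3095 + 0.15074) = 0.34180 g → mol O = 0.34180 ÷ 15.999 = 0.021364 mol
Divide by the smallest (0.021364 mol): C 9.000, H 7.000, O 1.000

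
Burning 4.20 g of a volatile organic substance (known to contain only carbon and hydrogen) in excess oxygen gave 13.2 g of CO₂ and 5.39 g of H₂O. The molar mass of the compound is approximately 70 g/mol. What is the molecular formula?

C5H10

mol C = 13.2 g CO₂ ÷ 44.009 g/mol = 0.2999 mol
mol H = 2 × 5.39 g H₂O ÷ 18.015 g/mol = 0.5984 mol
Divide by the smallest (0.2999 mol): C 1.000, H 1.995
Empirical formula: CH2
Empirical-formula mass = 14.03 g/mol; 70 ÷ 14.03 ≈ 5, so the molecular formula is C5H10.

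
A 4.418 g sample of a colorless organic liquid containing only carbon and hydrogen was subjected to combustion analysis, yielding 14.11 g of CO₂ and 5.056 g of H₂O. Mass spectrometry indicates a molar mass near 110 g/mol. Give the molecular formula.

mol C = 14.11 g CO₂ ÷ 44.009 g/mol = 0.32062 mol
mol H = 2 × 5.056 g H₂O ÷ 18.015 g/mol = 0.56131 mol
Divide by the smallest (0.32062 mol): C 1.000, H 1.751
Multiplying each by 4 gives whole numbers: C 4.00, H 7.00
Empirical formula: C4H7
Empirical-formula mass = 55.10 g/mol; 110 ÷ 55.10 ≈ 2, so the molecular formula is C8H14.

C8H14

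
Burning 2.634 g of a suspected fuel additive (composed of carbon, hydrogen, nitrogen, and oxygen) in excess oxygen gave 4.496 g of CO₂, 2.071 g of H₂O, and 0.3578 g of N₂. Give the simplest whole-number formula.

mol C = 4.496 g CO₂ ÷ 44.009 g/mol = 0.10216 mol
mol H = 2 × 2.071 g H₂O ÷ 18.015 g/mol = 0.22992 mol
mol N = 2 × 0.3578 g N₂ ÷ 28.014 g/mol = 0.025544 mol
mass O = 2.634 − (1.2271 + 0.23176 + 0.35780) = 0.81739 g → mol O = 0.81739 ÷ 15.999 = 0.051090 mol
Divide by the smallest (0.025544 mol): C 3.999, H 9.001, N 1.000, O 2.000

C4H9NO2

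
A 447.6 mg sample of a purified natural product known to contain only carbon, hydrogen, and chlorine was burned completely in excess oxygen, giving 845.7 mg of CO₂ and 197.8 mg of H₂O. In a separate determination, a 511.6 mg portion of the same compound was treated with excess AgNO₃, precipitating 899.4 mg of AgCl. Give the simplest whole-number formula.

mol C = 0.8457 g CO₂ ÷ 44.009 g/mol = 0.019217 mol
mol H = 2 × 0.1978 g H₂O ÷ 18.015 g/mol = 0.021959 mol
From the AgCl data: mol Cl per gram of compound = (0.8994 ÷ 143.318) ÷ 0.5116 = 0.012267 mol/g, so in the 0.4476 g combustion sample mol Cl = 0.0054905 mol
Divide by the smallest (0.0054905 mol): C 3.500, H 4.000, Cl 1.000
Multiplying each by 2 gives whole numbers: C 7.00, H 8.00, Cl 2.00

C7H8Cl2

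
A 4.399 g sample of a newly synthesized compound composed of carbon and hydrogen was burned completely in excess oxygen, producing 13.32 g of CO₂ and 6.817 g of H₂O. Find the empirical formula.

mol C = 13.32 g CO₂ ÷ 44.009 g/mol = 0.30267 mol
mol H = 2 × 6.817 g H₂O ÷ 18.015 g/mol = 0.75681 mol
Divide by the smallest (0.30267 mol): C 1.000, H 2.500
Multiplying each by 2 gives whole numbers: C 2.00, H 5.00

C2H5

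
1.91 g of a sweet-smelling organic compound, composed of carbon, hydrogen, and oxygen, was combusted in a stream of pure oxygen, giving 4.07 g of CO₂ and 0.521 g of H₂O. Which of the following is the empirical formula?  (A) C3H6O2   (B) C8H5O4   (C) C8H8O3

(B) C8H5O4

mol C = 4.07 g CO₂ ÷ 44.009 g/mol = 0.09248 mol
mol H = 2 × 0.521 g H₂O ÷ 18.015 g/mol = 0.05784 mol
mass O = 1.91 − (1.111 + 0.05830) = 0.7409 g → mol O = 0.7409 ÷ 15.999 = 0.04631 mol
Divide by the smallest (0.04631 mol): C 1.997, H 1.249, O 1.000
Multiplying each by 4 gives whole numbers: C 7.99, H 5.00, O 4.00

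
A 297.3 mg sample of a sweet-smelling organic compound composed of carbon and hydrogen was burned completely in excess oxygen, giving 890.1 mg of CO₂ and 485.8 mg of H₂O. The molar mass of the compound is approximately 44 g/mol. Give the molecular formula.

C3H8

mol C = 0.8901 g CO₂ ÷ 44.009 g/mol = 0.020225 mol
mol H = 2 × 0.4858 g H₂O ÷ 18.015 g/mol = 0.053933 mol
Divide by the smallest (0.020225 mol): C 1.000, H 2.667
Multiplying each by 3 gives whole numbers: C 3.00, H 8.00
Empirical formula: C3H8
Empirical-formula mass = 44.10 g/mol; 44 ÷ 44.10 ≈ 1, so the molecular formula is C3H8.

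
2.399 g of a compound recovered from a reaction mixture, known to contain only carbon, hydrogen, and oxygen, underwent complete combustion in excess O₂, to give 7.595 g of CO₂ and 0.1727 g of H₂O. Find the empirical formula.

mol C = 7.595 g CO₂ ÷ 44.009 g/mol = 0.17258 mol
mol H = 2 × 0.1727 g H₂O ÷ 18.015 g/mol = 0.019173 mol
mass O = 2.399 − (2.0728 + 0.019326) = 0.30684 g → mol O = 0.30684 ÷ 15.999 = 0.019178 mol
Divide by the smallest (0.019173 mol): C 9.001, H 1.000, O 1.000

C9HO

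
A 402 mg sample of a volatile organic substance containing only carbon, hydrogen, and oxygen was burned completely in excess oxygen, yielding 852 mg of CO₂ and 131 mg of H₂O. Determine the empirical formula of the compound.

C4H3O2

mol C = 0.852 g CO₂ ÷ 44.009 g/mol = 0.01936 mol
mol H = 2 × 0.131 g H₂O ÷ 18.015 g/mol = 0.01454 mol
mass O = 0.402 − (0.2325 + 0.01466) = 0.1548 g → mol O = 0.1548 ÷ 15.999 = 0.009676 mol
Divide by the smallest (0.009676 mol): C 2.001, H 1.503, O 1.000
Multiplying each by 2 gives whole numbers: C 4.00, H 3.01, O 2.00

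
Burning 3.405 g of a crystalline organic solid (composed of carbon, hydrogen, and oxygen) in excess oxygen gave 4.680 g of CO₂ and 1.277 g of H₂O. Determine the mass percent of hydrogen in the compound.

4.20%

mol C = 4.680 g CO₂ ÷ 44.009 g/mol = 0.10634 mol
mol H = 2 × 1.277 g H₂O ÷ 18.015 g/mol = 0.14177 mol
mass O = 3.405 − (1.2773 + 0.14290) = 1.9848 g → mol O = 1.9848 ÷ 15.999 = 0.12406 mol
mass % H = 0.14290 g ÷ 3.405 g × 100%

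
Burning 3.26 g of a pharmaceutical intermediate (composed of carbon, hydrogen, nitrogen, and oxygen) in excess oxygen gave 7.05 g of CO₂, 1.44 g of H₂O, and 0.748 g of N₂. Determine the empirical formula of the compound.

C6H6N2O

mol C = 7.05 g CO₂ ÷ 44.009 g/mol = 0.1602 mol
mol H = 2 × 1.44 g H₂O ÷ 18.015 g/mol = 0.1599 mol
mol N = 2 × 0.748 g N₂ ÷ 28.014 g/mol = 0.05340 mol
mass O = 3.26 − (1.924 + 0.1611 + 0.7480) = 0.4268 g → mol O = 0.4268 ÷ 15.999 = 0.02667 mol
Divide by the smallest (0.02667 mol): C 6.006, H 5.993, N 2.002, O 1.000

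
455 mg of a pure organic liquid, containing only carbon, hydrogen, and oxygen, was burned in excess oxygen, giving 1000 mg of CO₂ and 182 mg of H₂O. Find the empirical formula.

mol C = 1.00 g CO₂ ÷ 44.009 g/mol = 0.02272 mol
mol H = 2 × 0.182 g H₂O ÷ 18.015 g/mol = 0.02021 mol
mass O = 0.455 − (0.2729 + 0.02037) = 0.1617 g → mol O = 0.1617 ÷ 15.999 = 0.01011 mol
Divide by the smallest (0.01011 mol): C 2.248, H 1.999, O 1.000
Multiplying each by 4 gives whole numbers: C 8.99, H 8.00, O 4.00

C9H8O4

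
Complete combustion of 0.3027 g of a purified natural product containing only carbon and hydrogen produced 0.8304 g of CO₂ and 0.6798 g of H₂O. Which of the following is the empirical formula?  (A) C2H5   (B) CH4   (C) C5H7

(B) CH4

mol C = 0.8304 g CO₂ ÷ 44.009 g/mol = 0.018869 mol
mol H = 2 × 0.6798 g H₂O ÷ 18.015 g/mol = 0.075470 mol
Divide by the smallest (0.018869 mol): C 1.000, H 4.000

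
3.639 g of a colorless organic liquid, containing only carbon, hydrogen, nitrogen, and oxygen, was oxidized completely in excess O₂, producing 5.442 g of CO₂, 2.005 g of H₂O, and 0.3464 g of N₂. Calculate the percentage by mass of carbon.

mol C = 5.442 g CO₂ ÷ 44.009 g/mol = 0.12366 mol
mol H = 2 × 2.005 g H₂O ÷ 18.015 g/mol = 0.22259 mol
mol N = 2 × 0.3464 g N₂ ÷ 28.014 g/mol = 0.024730 mol
mass O = 3.639 − (1.4852 + 0.22437 + 0.34640) = 1.5830 g → mol O = 1.5830 ÷ 15.999 = 0.098943 mol
mass % C = 1.4852 g ÷ 3.639 g × 100%

40.81%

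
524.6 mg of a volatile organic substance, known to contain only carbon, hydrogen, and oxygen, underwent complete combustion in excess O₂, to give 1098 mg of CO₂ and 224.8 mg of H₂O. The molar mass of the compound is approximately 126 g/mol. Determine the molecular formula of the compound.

C6H6O3

mol C = 1.098 g CO₂ ÷ 44.009 g/mol = 0.024949 mol
mol H = 2 × 0.2248 g H₂O ÷ 18.015 g/mol = 0.024957 mol
mass O = 0.5246 − (0.29967 + 0.025157) = 0.19978 g → mol O = 0.19978 ÷ 15.999 = 0.012487 mol
Divide by the smallest (0.012487 mol): C 1.998, H 1.999, O 1.000
Empirical formula: C2H2O
Empirical-formula mass = 42.04 g/mol; 126 ÷ 42.04 ≈ 3, so the molecular formula is C6H6O3.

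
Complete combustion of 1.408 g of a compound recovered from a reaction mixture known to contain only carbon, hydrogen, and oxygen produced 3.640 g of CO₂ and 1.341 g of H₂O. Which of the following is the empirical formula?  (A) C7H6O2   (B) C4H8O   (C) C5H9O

mol C = 3.640 g CO₂ ÷ 44.009 g/mol = 0.082710 mol
mol H = 2 × 1.341 g H₂O ÷ 18.015 g/mol = 0.14888 mol
mass O = 1.408 − (0.99343 + 0.15007) = 0.26450 g → mol O = 0.26450 ÷ 15.999 = 0.016532 mol
Divide by the smallest (0.016532 mol): C 5.003, H 9.005, O 1.000

(C) C5H9O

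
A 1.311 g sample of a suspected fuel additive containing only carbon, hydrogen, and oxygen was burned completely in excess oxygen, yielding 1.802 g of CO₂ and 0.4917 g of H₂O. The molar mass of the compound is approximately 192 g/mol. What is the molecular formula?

mol C = 1.802 g CO₂ ÷ 44.009 g/mol = 0.040946 mol
mol H = 2 × 0.4917 g H₂O ÷ 18.015 g/mol = 0.054588 mol
mass O = 1.311 − (0.49180 + 0.055025) = 0.76417 g → mol O = 0.76417 ÷ 15.999 = 0.047764 mol
Divide by the smallest (0.040946 mol): C 1.000, H 1.333, O 1.166
Multiplying each by 6 gives whole numbers: C 6.00, H 8.00, O 7.00
Empirical formula: C6H8O7
Empirical-formula mass = 192.12 g/mol; 192 ÷ 192.12 ≈ 1, so the molecular formula is C6H8O7.

C6H8O7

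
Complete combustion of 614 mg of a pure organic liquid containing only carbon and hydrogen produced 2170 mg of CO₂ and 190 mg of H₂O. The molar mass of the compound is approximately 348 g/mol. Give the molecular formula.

mol C = 2.17 g CO₂ ÷ 44.009 g/mol = 0.04931 mol
mol H = 2 × 0.190 g H₂O ÷ 18.015 g/mol = 0.02109 mol
Divide by the smallest (0.02109 mol): C 2.338, H 1.000
Multiplying each by 3 gives whole numbers: C 7.01, H 3.00
Empirical formula: C7H3
Empirical-formula mass = 87.10 g/mol; 348 ÷ 87.10 ≈ 4, so the molecular formula is C28H12.

C28H12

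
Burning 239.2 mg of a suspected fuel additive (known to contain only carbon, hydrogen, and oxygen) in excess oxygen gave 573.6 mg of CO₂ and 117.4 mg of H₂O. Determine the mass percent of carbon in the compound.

65.45%

mol C = 0.5736 g CO₂ ÷ 44.009 g/mol = 0.013034 mol
mol H = 2 × 0.1174 g H₂O ÷ 18.015 g/mol = 0.013034 mol
mass O = 0.2392 − (0.15655 + 0.013138) = 0.069514 g → mol O = 0.069514 ÷ 15.999 = 0.0043449 mol
mass % C = 0.15655 g ÷ 0.2392 g × 100%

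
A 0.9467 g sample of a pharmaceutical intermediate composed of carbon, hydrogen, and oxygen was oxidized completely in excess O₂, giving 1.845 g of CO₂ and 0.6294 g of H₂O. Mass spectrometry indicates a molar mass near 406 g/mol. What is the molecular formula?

C18H30O10

mol C = 1.845 g CO₂ ÷ 44.009 g/mol = 0.041923 mol
mol H = 2 × 0.6294 g H₂O ÷ 18.015 g/mol = 0.069875 mol
mass O = 0.9467 − (0.50354 + 0.070434) = 0.37273 g → mol O = 0.37273 ÷ 15.999 = 0.023297 mol
Divide by the smallest (0.023297 mol): C 1.800, H 2.999, O 1.000
Multiplying each by 5 gives whole numbers: C 9.00, H 15.00, O 5.00
Empirical formula: C9H15O5
Empirical-formula mass = 203.21 g/mol; 406 ÷ 203.21 ≈ 2, so the molecular formula is C18H30O10.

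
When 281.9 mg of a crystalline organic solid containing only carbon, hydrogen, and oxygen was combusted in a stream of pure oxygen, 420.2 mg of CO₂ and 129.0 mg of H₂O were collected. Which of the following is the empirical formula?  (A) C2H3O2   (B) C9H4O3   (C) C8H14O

mol C = 0.4202 g CO₂ ÷ 44.009 g/mol = 0.0095480 mol
mol H = 2 × 0.1290 g H₂O ÷ 18.015 g/mol = 0.014321 mol
mass O = 0.2819 − (0.11468 + 0.014436) = 0.15278 g → mol O = 0.15278 ÷ 15.999 = 0.0095495 mol
Divide by the smallest (0.0095480 mol): C 1.000, H 1.500, O 1.000
Multiplying each by 2 gives whole numbers: C 2.00, H 3.00, O 2.00

(A) C2H3O2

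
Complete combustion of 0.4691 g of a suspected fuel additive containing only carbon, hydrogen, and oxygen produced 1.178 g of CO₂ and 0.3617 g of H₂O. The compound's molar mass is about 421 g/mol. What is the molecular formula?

C24H36O6

mol C = 1.178 g CO₂ ÷ 44.009 g/mol = 0.026767 mol
mol H = 2 × 0.3617 g H₂O ÷ 18.015 g/mol = 0.040155 mol
mass O = 0.4691 − (0.32150 + 0.040477) = 0.10712 g → mol O = 0.10712 ÷ 15.999 = 0.0066955 mol
Divide by the smallest (0.0066955 mol): C 3.998, H 5.997, O 1.000
Empirical formula: C4H6O
Empirical-formula mass = 70.09 g/mol; 421 ÷ 70.09 ≈ 6, so the molecular formula is C24H36O6.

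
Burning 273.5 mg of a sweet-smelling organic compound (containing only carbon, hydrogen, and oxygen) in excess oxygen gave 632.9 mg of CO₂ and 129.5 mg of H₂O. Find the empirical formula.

C8H8O3

mol C = 0.6329 g CO₂ ÷ 44.009 g/mol = 0.014381 mol
mol H = 2 × 0.1295 g H₂O ÷ 18.015 g/mol = 0.014377 mol
mass O = 0.2735 − (0.17273 + 0.014492) = 0.086276 g → mol O = 0.086276 ÷ 15.999 = 0.0053926 mol
Divide by the smallest (0.0053926 mol): C 2.667, H 2.666, O 1.000
Multiplying each by 3 gives whole numbers: C 8.00, H 8.00, O 3.00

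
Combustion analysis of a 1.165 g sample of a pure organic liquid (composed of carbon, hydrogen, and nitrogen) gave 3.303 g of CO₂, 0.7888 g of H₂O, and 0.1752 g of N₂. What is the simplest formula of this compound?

C6H7N

mol C = 3.303 g CO₂ ÷ 44.009 g/mol = 0.075053 mol
mol H = 2 × 0.7888 g H₂O ÷ 18.015 g/mol = 0.087571 mol
mol N = 2 × 0.1752 g N₂ ÷ 28.014 g/mol = 0.012508 mol
Divide by the smallest (0.012508 mol): C 6.000, H 7.001, N 1.000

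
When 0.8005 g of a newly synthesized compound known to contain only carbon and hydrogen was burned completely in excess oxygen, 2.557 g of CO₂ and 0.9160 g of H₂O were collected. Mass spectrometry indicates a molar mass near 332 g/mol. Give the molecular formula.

C24H42

mol C = 2.557 g CO₂ ÷ 44.009 g/mol = 0.058102 mol
mol H = 2 × 0.9160 g H₂O ÷ 18.015 g/mol = 0.10169 mol
Divide by the smallest (0.058102 mol): C 1.000, H 1.750
Multiplying each by 4 gives whole numbers: C 4.00, H 7.00
Empirical formula: C4H7
Empirical-formula mass = 55.10 g/mol; 332 ÷ 55.10 ≈ 6, so the molecular formula is C24H42.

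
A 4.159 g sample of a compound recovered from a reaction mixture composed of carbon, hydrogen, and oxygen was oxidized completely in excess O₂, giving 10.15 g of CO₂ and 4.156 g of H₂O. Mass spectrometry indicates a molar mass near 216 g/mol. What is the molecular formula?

C12H24O3

mol C = 10.15 g CO₂ ÷ 44.009 g/mol = 0.23063 mol
mol H = 2 × 4.156 g H₂O ÷ 18.015 g/mol = 0.46139 mol
mass O = 4.159 − (2.7702 + 0.46508) = 0.92376 g → mol O = 0.92376 ÷ 15.999 = 0.057739 mol
Divide by the smallest (0.057739 mol): C 3.994, H 7.991, O 1.000
Empirical formula: C4H8O
Empirical-formula mass = 72.11 g/mol; 216 ÷ 72.11 ≈ 3, so the molecular formula is C12H24O3.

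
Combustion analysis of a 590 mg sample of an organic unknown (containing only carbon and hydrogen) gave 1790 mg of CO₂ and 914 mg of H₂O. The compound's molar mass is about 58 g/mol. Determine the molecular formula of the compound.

C4H10

mol C = 1.79 g CO₂ ÷ 44.009 g/mol = 0.04067 mol
mol H = 2 × 0.914 g H₂O ÷ 18.015 g/mol = 0.1015 mol
Divide by the smallest (0.04067 mol): C 1.000, H 2.495
Multiplying each by 2 gives whole numbers: C 2.00, H 4.99
Empirical formula: C2H5
Empirical-formula mass = 29.06 g/mol; 58 ÷ 29.06 ≈ 2, so the molecular formula is C4H10.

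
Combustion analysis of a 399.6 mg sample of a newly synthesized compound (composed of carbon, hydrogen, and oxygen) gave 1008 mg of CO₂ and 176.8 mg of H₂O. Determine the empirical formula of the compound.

C7H6O2

mol C = 1.008 g CO₂ ÷ 44.009 g/mol = 0.022904 mol
mol H = 2 × 0.1768 g H₂O ÷ 18.015 g/mol = 0.019628 mol
mass O = 0.3996 − (0.27510 + 0.019785) = 0.10471 g → mol O = 0.10471 ÷ 15.999 = 0.0065448 mol
Divide by the smallest (0.0065448 mol): C 3.500, H 2.999, O 1.000
Multiplying each by 2 gives whole numbers: C 7.00, H 6.00, O 2.00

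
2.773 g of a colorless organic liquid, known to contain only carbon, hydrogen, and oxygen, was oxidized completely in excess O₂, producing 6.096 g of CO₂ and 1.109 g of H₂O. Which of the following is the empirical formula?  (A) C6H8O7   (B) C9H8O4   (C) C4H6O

(B) C9H8O4

mol C = 6.096 g CO₂ ÷ 44.009 g/mol = 0.13852 mol
mol H = 2 × 1.109 g H₂O ÷ 18.015 g/mol = 0.12312 mol
mass O = 2.773 − (1.6637 + 0.12410) = 0.98517 g → mol O = 0.98517 ÷ 15.999 = 0.061577 mol
Divide by the smallest (0.061577 mol): C 2.250, H 1.999, O 1.000
Multiplying each by 4 gives whole numbers: C 9.00, H 8.00, O 4.00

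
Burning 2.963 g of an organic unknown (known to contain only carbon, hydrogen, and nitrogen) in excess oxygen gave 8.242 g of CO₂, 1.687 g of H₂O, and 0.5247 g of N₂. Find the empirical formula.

mol C = 8.242 g CO₂ ÷ 44.009 g/mol = 0.18728 mol
mol H = 2 × 1.687 g H₂O ÷ 18.015 g/mol = 0.18729 mol
mol N = 2 × 0.5247 g N₂ ÷ 28.014 g/mol = 0.037460 mol
Divide by the smallest (0.037460 mol): C 4.999, H 5.000, N 1.000

C5H5N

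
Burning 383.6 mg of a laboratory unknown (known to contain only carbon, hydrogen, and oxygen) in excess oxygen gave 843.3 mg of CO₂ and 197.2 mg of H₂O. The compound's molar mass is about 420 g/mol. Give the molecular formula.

mol C = 0.8433 g CO₂ ÷ 44.009 g/mol = 0.019162 mol
mol H = 2 × 0.1972 g H₂O ÷ 18.015 g/mol = 0.021893 mol
mass O = 0.3836 − (0.23015 + 0.022068) = 0.13138 g → mol O = 0.13138 ÷ 15.999 = 0.0082116 mol
Divide by the smallest (0.0082116 mol): C 2.334, H 2.666, O 1.000
Multiplying each by 3 gives whole numbers: C 7.00, H 8.00, O 3.00
Empirical formula: C7H8O3
Empirical-formula mass = 140.14 g/mol; 420 ÷ 140.14 ≈ 3, so the molecular formula is C21H24O9.

C21H24O9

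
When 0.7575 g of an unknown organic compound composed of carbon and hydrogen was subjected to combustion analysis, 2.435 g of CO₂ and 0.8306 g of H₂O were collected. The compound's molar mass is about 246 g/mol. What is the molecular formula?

C18H30

mol C = 2.435 g CO₂ ÷ 44.009 g/mol = 0.055330 mol
mol H = 2 × 0.8306 g H₂O ÷ 18.015 g/mol = 0.092212 mol
Divide by the smallest (0.055330 mol): C 1.000, H 1.667
Multiplying each by 3 gives whole numbers: C 3.00, H 5.00
Empirical formula: C3H5
Empirical-formula mass = 41.07 g/mol; 246 ÷ 41.07 ≈ 6, so the molecular formula is C18H30.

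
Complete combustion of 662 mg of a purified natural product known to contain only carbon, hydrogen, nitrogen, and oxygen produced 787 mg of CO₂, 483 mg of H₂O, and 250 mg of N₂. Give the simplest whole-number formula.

C2H6N2O

mol C = 0.787 g CO₂ ÷ 44.009 g/mol = 0.01788 mol
mol H = 2 × 0.483 g H₂O ÷ 18.015 g/mol = 0.05362 mol
mol N = 2 × 0.250 g N₂ ÷ 28.014 g/mol = 0.01785 mol
mass O = 0.662 − (0.2148 + 0.05405 + 0.2500) = 0.1432 g → mol O = 0.1432 ÷ 15.999 = 0.008948 mol
Divide by the smallest (0.008948 mol): C 1.999, H 5.993, N 1.995, O 1.000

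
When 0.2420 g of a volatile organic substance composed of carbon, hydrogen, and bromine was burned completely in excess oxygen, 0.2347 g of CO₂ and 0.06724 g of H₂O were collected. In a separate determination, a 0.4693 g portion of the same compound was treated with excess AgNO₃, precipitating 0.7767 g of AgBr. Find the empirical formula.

mol C = 0.2347 g CO₂ ÷ 44.009 g/mol = 0.0053330 mol
mol H = 2 × 0.06724 g H₂O ÷ 18.015 g/mol = 0.0074649 mol
From the AgBr data: mol Br per gram of compound = (0.7767 ÷ 187.772) ÷ 0.4693 = 0.0088140 mol/g, so in the 0.2420 g combustion sample mol Br = 0.0021330 mol
Divide by the smallest (0.0021330 mol): C 2.500, H 3.500, Br 1.000
Multiplying each by 2 gives whole numbers: C 5.00, H 7.00, Br 2.00

C5H7Br2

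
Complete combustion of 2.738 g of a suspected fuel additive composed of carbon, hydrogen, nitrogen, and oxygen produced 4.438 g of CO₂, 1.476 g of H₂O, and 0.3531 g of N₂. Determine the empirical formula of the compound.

mol C = 4.438 g CO₂ ÷ 44.009 g/mol = 0.10084 mol
mol H = 2 × 1.476 g H₂O ÷ 18.015 g/mol = 0.16386 mol
mol N = 2 × 0.3531 g N₂ ÷ 28.014 g/mol = 0.025209 mol
mass O = 2.738 − (1.2112 + 0.16517 + 0.35310) = 1.0085 g → mol O = 1.0085 ÷ 15.999 = 0.063035 mol
Divide by the smallest (0.025209 mol): C 4.000, H 6.500, N 1.000, O 2.501
Multiplying each by 2 gives whole numbers: C 8.00, H 13.00, N 2.00, O 5.00

C8H13N2O5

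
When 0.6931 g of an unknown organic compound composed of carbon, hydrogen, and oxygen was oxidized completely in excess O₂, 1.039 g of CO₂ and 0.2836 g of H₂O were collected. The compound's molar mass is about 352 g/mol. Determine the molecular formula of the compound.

C12H16O12

mol C = 1.039 g CO₂ ÷ 44.009 g/mol = 0.023609 mol
mol H = 2 × 0.2836 g H₂O ÷ 18.015 g/mol = 0.031485 mol
mass O = 0.6931 − (0.28357 + 0.031737) = 0.37780 g → mol O = 0.37780 ÷ 15.999 = 0.023614 mol
Divide by the smallest (0.023609 mol): C 1.000, H 1.334, O 1.000
Multiplying each by 3 gives whole numbers: C 3.00, H 4.00, O 3.00
Empirical formula: C3H4O3
Empirical-formula mass = 88.06 g/mol; 352 ÷ 88.06 ≈ 4, so the molecular formula is C12H16O12.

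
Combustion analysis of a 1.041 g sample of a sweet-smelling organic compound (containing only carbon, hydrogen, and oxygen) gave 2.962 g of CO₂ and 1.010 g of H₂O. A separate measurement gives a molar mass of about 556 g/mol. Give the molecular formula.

C36H60O4

mol C = 2.962 g CO₂ ÷ 44.009 g/mol = 0.067304 mol
mol H = 2 × 1.010 g H₂O ÷ 18.015 g/mol = 0.11213 mol
mass O = 1.041 − (0.80839 + 0.11303) = 0.11958 g → mol O = 0.11958 ÷ 15.999 = 0.0074743 mol
Divide by the smallest (0.0074743 mol): C 9.005, H 15.002, O 1.000
Empirical formula: C9H15O
Empirical-formula mass = 139.22 g/mol; 556 ÷ 139.22 ≈ 4, so the molecular formula is C36H60O4.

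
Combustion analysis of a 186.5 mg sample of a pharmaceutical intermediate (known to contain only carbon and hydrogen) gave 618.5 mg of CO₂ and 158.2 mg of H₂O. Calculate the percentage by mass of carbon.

90.51%

mol C = 0.6185 g CO₂ ÷ 44.009 g/mol = 0.014054 mol
mol H = 2 × 0.1582 g H₂O ÷ 18.015 g/mol = 0.017563 mol
mass % C = 0.16880 g ÷ 0.1865 g × 100%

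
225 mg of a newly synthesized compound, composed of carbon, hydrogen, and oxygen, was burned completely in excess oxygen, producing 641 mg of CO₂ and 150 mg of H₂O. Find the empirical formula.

mol C = 0.641 g CO₂ ÷ 44.009 g/mol = 0.01457 mol
mol H = 2 × 0.150 g H₂O ÷ 18.015 g/mol = 0.01665 mol
mass O = 0.225 − (0.1749 + 0.01679) = 0.03327 g → mol O = 0.03327 ÷ 15.999 = 0.002080 mol
Divide by the smallest (0.002080 mol): C 7.004, H 8.008, O 1.000

C7H8O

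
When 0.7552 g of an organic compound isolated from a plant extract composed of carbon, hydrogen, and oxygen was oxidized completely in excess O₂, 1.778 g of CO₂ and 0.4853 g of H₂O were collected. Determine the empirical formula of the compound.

mol C = 1.778 g CO₂ ÷ 44.009 g/mol = 0.040401 mol
mol H = 2 × 0.4853 g H₂O ÷ 18.015 g/mol = 0.053877 mol
mass O = 0.7552 − (0.48525 + 0.054308) = 0.21564 g → mol O = 0.21564 ÷ 15.999 = 0.013478 mol
Divide by the smallest (0.013478 mol): C 2.997, H 3.997, O 1.000

C3H4O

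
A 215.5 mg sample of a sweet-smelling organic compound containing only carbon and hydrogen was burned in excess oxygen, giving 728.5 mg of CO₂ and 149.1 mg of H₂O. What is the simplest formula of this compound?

mol C = 0.7285 g CO₂ ÷ 44.009 g/mol = 0.016553 mol
mol H = 2 × 0.1491 g H₂O ÷ 18.015 g/mol = 0.016553 mol
Divide by the smallest (0.016553 mol): C 1.000, H 1.000

CH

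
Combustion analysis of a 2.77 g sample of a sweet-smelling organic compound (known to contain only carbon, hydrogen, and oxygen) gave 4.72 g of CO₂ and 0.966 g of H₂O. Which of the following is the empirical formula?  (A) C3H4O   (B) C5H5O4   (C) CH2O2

mol C = 4.72 g CO₂ ÷ 44.009 g/mol = 0.1073 mol
mol H = 2 × 0.966 g H₂O ÷ 18.015 g/mol = 0.1072 mol
mass O = 2.77 − (1.288 + 0.1081) = 1.374 g → mol O = 1.374 ÷ 15.999 = 0.08586 mol
Divide by the smallest (0.08586 mol): C 1.249, H 1.249, O 1.000
Multiplying each by 4 gives whole numbers: C 5.00, H 5.00, O 4.00

(B) C5H5O4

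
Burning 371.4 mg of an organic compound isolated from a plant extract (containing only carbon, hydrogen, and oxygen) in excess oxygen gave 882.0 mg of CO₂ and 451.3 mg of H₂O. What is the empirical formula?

mol C = 0.8820 g CO₂ ÷ 44.009 g/mol = 0.020041 mol
mol H = 2 × 0.4513 g H₂O ÷ 18.015 g/mol = 0.050103 mol
mass O = 0.3714 − (0.24072 + 0.050504) = 0.080180 g → mol O = 0.080180 ÷ 15.999 = 0.0050115 mol
Divide by the smallest (0.0050115 mol): C 3.999, H 9.997, O 1.000

C4H10O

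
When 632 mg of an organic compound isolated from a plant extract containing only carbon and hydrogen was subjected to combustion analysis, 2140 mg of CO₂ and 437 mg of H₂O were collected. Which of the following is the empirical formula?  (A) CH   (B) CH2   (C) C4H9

(A) CH

mol C = 2.14 g CO₂ ÷ 44.009 g/mol = 0.04863 mol
mol H = 2 × 0.437 g H₂O ÷ 18.015 g/mol = 0.04852 mol
Divide by the smallest (0.04852 mol): C 1.002, H 1.000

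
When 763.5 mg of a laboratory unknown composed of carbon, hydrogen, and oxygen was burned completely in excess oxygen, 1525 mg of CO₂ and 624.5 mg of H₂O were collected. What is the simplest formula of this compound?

C2H4O

mol C = 1.525 g CO₂ ÷ 44.009 g/mol = 0.034652 mol
mol H = 2 × 0.6245 g H₂O ÷ 18.015 g/mol = 0.069331 mol
mass O = 0.7635 − (0.41621 + 0.069886) = 0.27741 g → mol O = 0.27741 ÷ 15.999 = 0.017339 mol
Divide by the smallest (0.017339 mol): C 1.998, H 3.999, O 1.000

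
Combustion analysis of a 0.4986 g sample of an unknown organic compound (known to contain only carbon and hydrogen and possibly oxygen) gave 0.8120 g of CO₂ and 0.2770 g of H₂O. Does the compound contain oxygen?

yes

mol C = 0.8120 g CO₂ ÷ 44.009 g/mol = 0.018451 mol
mol H = 2 × 0.2770 g H₂O ÷ 18.015 g/mol = 0.030752 mol
C and H account for only 0.25261 g of the 0.4986 g sample; the remaining 0.24599 g must be oxygen.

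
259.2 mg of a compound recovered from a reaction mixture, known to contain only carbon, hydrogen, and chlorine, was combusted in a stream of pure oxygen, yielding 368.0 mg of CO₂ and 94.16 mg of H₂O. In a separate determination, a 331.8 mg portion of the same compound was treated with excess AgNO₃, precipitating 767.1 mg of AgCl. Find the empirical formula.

mol C = 0.3680 g CO₂ ÷ 44.009 g/mol = 0.0083619 mol
mol H = 2 × 0.09416 g H₂O ÷ 18.015 g/mol = 0.010454 mol
From the AgCl data: mol Cl per gram of compound = (0.7671 ÷ 143.318) ÷ 0.3318 = 0.016132 mol/g, so in the 0.2592 g combustion sample mol Cl = 0.0041813 mol
Divide by the smallest (0.0041813 mol): C 2.000, H 2.500, Cl 1.000
Multiplying each by 2 gives whole numbers: C 4.00, H 5.00, Cl 2.00

C4H5Cl2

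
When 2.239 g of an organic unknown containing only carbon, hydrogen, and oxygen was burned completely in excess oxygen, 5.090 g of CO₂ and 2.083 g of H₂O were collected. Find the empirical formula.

mol C = 5.090 g CO₂ ÷ 44.009 g/mol = 0.11566 mol
mol H = 2 × 2.083 g H₂O ÷ 18.015 g/mol = 0.23125 mol
mass O = 2.239 − (1.3892 + 0.23310) = 0.61673 g → mol O = 0.61673 ÷ 15.999 = 0.038548 mol
Divide by the smallest (0.038548 mol): C 3.000, H 5.999, O 1.000

C3H6O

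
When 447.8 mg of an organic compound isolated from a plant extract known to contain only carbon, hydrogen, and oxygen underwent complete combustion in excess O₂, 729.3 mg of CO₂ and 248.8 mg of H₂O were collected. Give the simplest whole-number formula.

C6H10O5

mol C = 0.7293 g CO₂ ÷ 44.009 g/mol = 0.016572 mol
mol H = 2 × 0.2488 g H₂O ÷ 18.015 g/mol = 0.027621 mol
mass O = 0.4478 − (0.19904 + 0.027842) = 0.22092 g → mol O = 0.22092 ÷ 15.999 = 0.013808 mol
Divide by the smallest (0.013808 mol): C 1.200, H 2.000, O 1.000
Multiplying each by 5 gives whole numbers: C 6.00, H 10.00, O 5.00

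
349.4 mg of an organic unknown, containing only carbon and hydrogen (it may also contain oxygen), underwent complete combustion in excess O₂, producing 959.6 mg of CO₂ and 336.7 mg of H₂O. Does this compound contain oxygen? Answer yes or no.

yes

mol C = 0.9596 g CO₂ ÷ 44.009 g/mol = 0.021805 mol
mol H = 2 × 0.3367 g H₂O ÷ 18.015 g/mol = 0.037380 mol
C and H account for only 0.29957 g of the 0.3494 g sample; the remaining 0.049826 g must be oxygen.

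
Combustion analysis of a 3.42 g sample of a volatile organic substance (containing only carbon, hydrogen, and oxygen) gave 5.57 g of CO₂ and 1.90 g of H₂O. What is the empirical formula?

mol C = 5.57 g CO₂ ÷ 44.009 g/mol = 0.1266 mol
mol H = 2 × 1.90 g H₂O ÷ 18.015 g/mol = 0.2109 mol
mass O = 3.42 − (1.520 + 0.2126) = 1.687 g → mol O = 1.687 ÷ 15.999 = 0.1055 mol
Divide by the smallest (0.1055 mol): C 1.200, H 2.000, O 1.000
Multiplying each by 5 gives whole numbers: C 6.00, H 10.00, O 5.00

C6H10O5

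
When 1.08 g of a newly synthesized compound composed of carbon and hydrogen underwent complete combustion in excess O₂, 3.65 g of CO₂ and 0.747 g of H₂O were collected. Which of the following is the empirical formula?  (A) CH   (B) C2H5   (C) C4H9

(A) CH

mol C = 3.65 g CO₂ ÷ 44.009 g/mol = 0.08294 mol
mol H = 2 × 0.747 g H₂O ÷ 18.015 g/mol = 0.08293 mol
Divide by the smallest (0.08293 mol): C 1.000, H 1.000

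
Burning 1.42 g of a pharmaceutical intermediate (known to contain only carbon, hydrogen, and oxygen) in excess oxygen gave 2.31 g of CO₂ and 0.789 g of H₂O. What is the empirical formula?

mol C = 2.31 g CO₂ ÷ 44.009 g/mol = 0.05249 mol
mol H = 2 × 0.789 g H₂O ÷ 18.015 g/mol = 0.08759 mol
mass O = 1.42 − (0.6304 + 0.08829) = 0.7013 g → mol O = 0.7013 ÷ 15.999 = 0.04383 mol
Divide by the smallest (0.04383 mol): C 1.198, H 1.998, O 1.000
Multiplying each by 5 gives whole numbers: C 5.99, H 9.99, O 5.00

C6H10O5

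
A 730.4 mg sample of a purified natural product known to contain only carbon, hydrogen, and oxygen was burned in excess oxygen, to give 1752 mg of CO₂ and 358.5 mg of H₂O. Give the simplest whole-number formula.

mol C = 1.752 g CO₂ ÷ 44.009 g/mol = 0.039810 mol
mol H = 2 × 0.3585 g H₂O ÷ 18.015 g/mol = 0.039800 mol
mass O = 0.7304 − (0.47816 + 0.040119) = 0.21212 g → mol O = 0.21212 ÷ 15.999 = 0.013259 mol
Divide by the smallest (0.013259 mol): C 3.003, H 3.002, O 1.000

C3H3O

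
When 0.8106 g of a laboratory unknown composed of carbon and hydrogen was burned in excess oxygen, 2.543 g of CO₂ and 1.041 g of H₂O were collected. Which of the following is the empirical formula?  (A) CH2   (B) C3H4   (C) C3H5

mol C = 2.543 g CO₂ ÷ 44.009 g/mol = 0.057784 mol
mol H = 2 × 1.041 g H₂O ÷ 18.015 g/mol = 0.11557 mol
Divide by the smallest (0.057784 mol): C 1.000, H 2.000

(A) CH2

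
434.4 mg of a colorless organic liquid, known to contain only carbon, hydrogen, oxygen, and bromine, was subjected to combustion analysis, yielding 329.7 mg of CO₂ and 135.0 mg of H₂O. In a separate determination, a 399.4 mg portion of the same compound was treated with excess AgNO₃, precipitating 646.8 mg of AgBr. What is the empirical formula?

mol C = 0.3297 g CO₂ ÷ 44.009 g/mol = 0.0074916 mol
mol H = 2 × 0.1350 g H₂O ÷ 18.015 g/mol = 0.014988 mol
From the AgBr data: mol Br per gram of compound = (0.6468 ÷ 187.772) ÷ 0.3994 = 0.0086244 mol/g, so in the 0.4344 g combustion sample mol Br = 0.0037465 mol
mass O = 0.4344 − (0.089982 + 0.015107 + 0.29936) = 0.029953 g → mol O = 0.029953 ÷ 15.999 = 0.0018722 mol
Divide by the smallest (0.0018722 mol): C 4.002, H 8.005, Br 2.001, O 1.000

C4H8Br2O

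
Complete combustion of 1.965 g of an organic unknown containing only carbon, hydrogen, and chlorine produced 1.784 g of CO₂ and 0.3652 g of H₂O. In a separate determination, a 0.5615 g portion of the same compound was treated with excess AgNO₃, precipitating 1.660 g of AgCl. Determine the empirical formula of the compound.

CHCl

mol C = 1.784 g CO₂ ÷ 44.009 g/mol = 0.040537 mol
mol H = 2 × 0.3652 g H₂O ÷ 18.015 g/mol = 0.040544 mol
From the AgCl data: mol Cl per gram of compound = (1.660 ÷ 143.318) ÷ 0.5615 = 0.020628 mol/g, so in the 1.965 g combustion sample mol Cl = 0.040534 mol
Divide by the smallest (0.040534 mol): C 1.000, H 1.000, Cl 1.000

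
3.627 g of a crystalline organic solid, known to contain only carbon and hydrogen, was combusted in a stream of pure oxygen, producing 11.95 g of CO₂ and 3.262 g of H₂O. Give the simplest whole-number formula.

mol C = 11.95 g CO₂ ÷ 44.009 g/mol = 0.27154 mol
mol H = 2 × 3.262 g H₂O ÷ 18.015 g/mol = 0.36214 mol
Divide by the smallest (0.27154 mol): C 1.000, H 1.334
Multiplying each by 3 gives whole numbers: C 3.00, H 4.00

C3H4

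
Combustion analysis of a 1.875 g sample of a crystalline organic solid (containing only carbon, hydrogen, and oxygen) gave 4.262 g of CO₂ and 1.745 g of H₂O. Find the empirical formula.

mol C = 4.262 g CO₂ ÷ 44.009 g/mol = 0.096844 mol
mol H = 2 × 1.745 g H₂O ÷ 18.015 g/mol = 0.19373 mol
mass O = 1.875 − (1.1632 + 0.19528) = 0.51653 g → mol O = 0.51653 ÷ 15.999 = 0.032285 mol
Divide by the smallest (0.032285 mol): C 3.000, H 6.000, O 1.000

C3H6O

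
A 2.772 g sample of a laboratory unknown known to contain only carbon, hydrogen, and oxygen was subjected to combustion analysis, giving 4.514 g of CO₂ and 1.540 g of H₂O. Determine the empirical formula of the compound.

C6H10O5

mol C = 4.514 g CO₂ ÷ 44.009 g/mol = 0.10257 mol
mol H = 2 × 1.540 g H₂O ÷ 18.015 g/mol = 0.17097 mol
mass O = 2.772 − (1.2320 + 0.17234) = 1.3677 g → mol O = 1.3677 ÷ 15.999 = 0.085486 mol
Divide by the smallest (0.085486 mol): C 1.200, H 2.000, O 1.000
Multiplying each by 5 gives whole numbers: C 6.00, H 10.00, O 5.00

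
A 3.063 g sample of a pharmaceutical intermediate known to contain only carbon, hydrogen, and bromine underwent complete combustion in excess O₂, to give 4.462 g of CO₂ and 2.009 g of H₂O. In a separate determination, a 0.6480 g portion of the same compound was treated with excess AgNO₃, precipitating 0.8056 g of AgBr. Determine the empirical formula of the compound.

C5H11Br

mol C = 4.462 g CO₂ ÷ 44.009 g/mol = 0.10139 mol
mol H = 2 × 2.009 g H₂O ÷ 18.015 g/mol = 0.22304 mol
From the AgBr data: mol Br per gram of compound = (0.8056 ÷ 187.772) ÷ 0.6480 = 0.0066208 mol/g, so in the 3.063 g combustion sample mol Br = 0.020280 mol
Divide by the smallest (0.020280 mol): C 5.000, H 10.998, Br 1.000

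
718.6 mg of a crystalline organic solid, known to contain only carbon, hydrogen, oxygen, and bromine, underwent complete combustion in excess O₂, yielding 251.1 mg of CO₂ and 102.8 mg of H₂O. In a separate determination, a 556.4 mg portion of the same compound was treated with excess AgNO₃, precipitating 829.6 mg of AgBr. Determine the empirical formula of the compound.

mol C = 0.2511 g CO₂ ÷ 44.009 g/mol = 0.0057057 mol
mol H = 2 × 0.1028 g H₂O ÷ 18.015 g/mol = 0.011413 mol
From the AgBr data: mol Br per gram of compound = (0.8296 ÷ 187.772) ÷ 0.5564 = 0.0079406 mol/g, so in the 0.7186 g combustion sample mol Br = 0.0057061 mol
mass O = 0.7186 − (0.068531 + 0.011504 + 0.45594) = 0.18263 g → mol O = 0.18263 ÷ 15.999 = 0.011415 mol
Divide by the smallest (0.0057057 mol): C 1.000, H 2.000, Br 1.000, O 2.001

CH2BrO2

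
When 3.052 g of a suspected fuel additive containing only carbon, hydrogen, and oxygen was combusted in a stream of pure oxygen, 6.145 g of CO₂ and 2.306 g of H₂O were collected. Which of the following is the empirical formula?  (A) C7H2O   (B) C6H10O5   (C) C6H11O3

mol C = 6.145 g CO₂ ÷ 44.009 g/mol = 0.13963 mol
mol H = 2 × 2.306 g H₂O ÷ 18.015 g/mol = 0.25601 mol
mass O = 3.052 − (1.6771 + 0.25806) = 1.1168 g → mol O = 1.1168 ÷ 15.999 = 0.069807 mol
Divide by the smallest (0.069807 mol): C 2.000, H 3.667, O 1.000
Multiplying each by 3 gives whole numbers: C 6.00, H 11.00, O 3.00

(C) C6H11O3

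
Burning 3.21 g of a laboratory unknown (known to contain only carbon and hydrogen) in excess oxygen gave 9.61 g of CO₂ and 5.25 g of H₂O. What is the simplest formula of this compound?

mol C = 9.61 g CO₂ ÷ 44.009 g/mol = 0.2184 mol
mol H = 2 × 5.25 g H₂O ÷ 18.015 g/mol = 0.5828 mol
Divide by the smallest (0.2184 mol): C 1.000, H 2.669
Multiplying each by 3 gives whole numbers: C 3.00, H 8.01

C3H8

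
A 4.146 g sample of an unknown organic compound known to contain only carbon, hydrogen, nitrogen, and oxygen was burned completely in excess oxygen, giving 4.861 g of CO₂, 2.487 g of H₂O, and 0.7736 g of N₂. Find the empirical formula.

C2H5NO2

mol C = 4.861 g CO₂ ÷ 44.009 g/mol = 0.11045 mol
mol H = 2 × 2.487 g H₂O ÷ 18.015 g/mol = 0.27610 mol
mol N = 2 × 0.7736 g N₂ ÷ 28.014 g/mol = 0.055230 mol
mass O = 4.146 − (1.3267 + 0.27831 + 0.77360) = 1.7674 g → mol O = 1.7674 ÷ 15.999 = 0.11047 mol
Divide by the smallest (0.055230 mol): C 2.000, H 4.999, N 1.000, O 2.000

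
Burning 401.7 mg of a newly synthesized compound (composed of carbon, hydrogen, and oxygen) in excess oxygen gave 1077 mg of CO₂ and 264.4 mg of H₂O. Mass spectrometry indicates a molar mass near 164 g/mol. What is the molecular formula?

mol C = 1.077 g CO₂ ÷ 44.009 g/mol = 0.024472 mol
mol H = 2 × 0.2644 g H₂O ÷ 18.015 g/mol = 0.029353 mol
mass O = 0.4017 − (0.29394 + 0.029588) = 0.078175 g → mol O = 0.078175 ÷ 15.999 = 0.0048863 mol
Divide by the smallest (0.0048863 mol): C 5.008, H 6.007, O 1.000
Empirical formula: C5H6O
Empirical-formula mass = 82.10 g/mol; 164 ÷ 82.10 ≈ 2, so the molecular formula is C10H12O2.

C10H12O2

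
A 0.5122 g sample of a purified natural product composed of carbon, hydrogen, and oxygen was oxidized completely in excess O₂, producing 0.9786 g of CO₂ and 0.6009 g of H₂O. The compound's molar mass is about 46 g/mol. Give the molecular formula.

mol C = 0.9786 g CO₂ ÷ 44.009 g/mol = 0.022236 mol
mol H = 2 × 0.6009 g H₂O ÷ 18.015 g/mol = 0.066711 mol
mass O = 0.5122 − (0.26708 + 0.067245) = 0.17787 g → mol O = 0.17787 ÷ 15.999 = 0.011118 mol
Divide by the smallest (0.011118 mol): C 2.000, H 6.000, O 1.000
Empirical formula: C2H6O
Empirical-formula mass = 46.07 g/mol; 46 ÷ 46.07 ≈ 1, so the molecular formula is C2H6O.

C2H6O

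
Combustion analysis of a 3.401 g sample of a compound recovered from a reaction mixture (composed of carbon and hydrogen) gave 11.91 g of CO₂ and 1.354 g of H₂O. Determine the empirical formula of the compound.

mol C = 11.91 g CO₂ ÷ 44.009 g/mol = 0.27063 mol
mol H = 2 × 1.354 g H₂O ÷ 18.015 g/mol = 0.15032 mol
Divide by the smallest (0.15032 mol): C 1.800, H 1.000
Multiplying each by 5 gives whole numbers: C 9.00, H 5.00

C9H5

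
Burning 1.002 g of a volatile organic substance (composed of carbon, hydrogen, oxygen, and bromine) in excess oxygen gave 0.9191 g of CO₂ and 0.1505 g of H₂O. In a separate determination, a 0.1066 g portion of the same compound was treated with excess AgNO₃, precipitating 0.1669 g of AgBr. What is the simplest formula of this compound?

mol C = 0.9191 g CO₂ ÷ 44.009 g/mol = 0.020884 mol
mol H = 2 × 0.1505 g H₂O ÷ 18.015 g/mol = 0.016708 mol
From the AgBr data: mol Br per gram of compound = (0.1669 ÷ 187.772) ÷ 0.1066 = 0.0083381 mol/g, so in the 1.002 g combustion sample mol Br = 0.0083548 mol
mass O = 1.002 − (0.25084 + 0.016842 + 0.66758) = 0.066734 g → mol O = 0.066734 ÷ 15.999 = 0.0041711 mol
Divide by the smallest (0.0041711 mol): C 5.007, H 4.006, Br 2.003, O 1.000

C5H4Br2O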